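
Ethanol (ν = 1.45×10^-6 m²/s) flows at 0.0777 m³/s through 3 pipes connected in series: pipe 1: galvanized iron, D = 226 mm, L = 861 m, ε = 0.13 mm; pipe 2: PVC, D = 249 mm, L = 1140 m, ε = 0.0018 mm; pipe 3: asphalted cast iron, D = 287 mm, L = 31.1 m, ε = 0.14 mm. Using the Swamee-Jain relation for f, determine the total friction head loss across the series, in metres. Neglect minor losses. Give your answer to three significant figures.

Pipe 1: V = 1.937 m/s, Re = 3.02×10^5, ε/D = 5.75×10^-4, f = 0.01874, h_1 = f(L/D)V²/2g = 13.65 m
Pipe 2: V = 1.596 m/s, Re = 2.74×10^5, ε/D = 7.23×10^-6, f = 0.01470, h_2 = f(L/D)V²/2g = 8.735 m
Pipe 3: V = 1.201 m/s, Re = 2.38×10^5, ε/D = 4.88×10^-4, f = 0.01859, h_3 = f(L/D)V²/2g = 0.1481 m
Series → Q common, losses add: H = Σh = 22.53 m

H ≈ 22.5 m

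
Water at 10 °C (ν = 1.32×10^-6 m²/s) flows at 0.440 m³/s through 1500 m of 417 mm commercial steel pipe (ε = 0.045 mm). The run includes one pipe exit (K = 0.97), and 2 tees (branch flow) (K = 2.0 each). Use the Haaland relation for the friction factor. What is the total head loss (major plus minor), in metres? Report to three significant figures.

H_L ≈ 28.2 m

V = 4Q/(πD²) = 3.222 m/s; V²/2g = 0.5290 m
Re = 1.02×10^6, ε/D = 1.08×10^-4 → f = 0.01342 (Haaland)
Major: h_f = f(L/D)·V²/2g = 0.01342·3597·0.5290 = 25.54 m
Minor: ΣK = 4.97; h_m = ΣK·V²/2g = 2.629 m
Total H_L = 25.54 + 2.629 = 28.17 m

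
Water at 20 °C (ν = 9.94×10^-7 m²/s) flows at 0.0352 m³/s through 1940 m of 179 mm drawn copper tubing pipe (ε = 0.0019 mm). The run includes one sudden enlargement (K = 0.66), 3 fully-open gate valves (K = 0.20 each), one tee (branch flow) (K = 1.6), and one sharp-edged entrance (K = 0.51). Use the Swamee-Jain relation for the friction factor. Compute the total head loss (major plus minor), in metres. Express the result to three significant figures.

V = 4Q/(πD²) = 1.399 m/s; V²/2g = 0.09972 m
Re = 2.52×10^5, ε/D = 1.06×10^-5 → f = 0.01497 (Swamee-Jain)
Major: h_f = f(L/D)·V²/2g = 0.01497·10838·0.09972 = 16.18 m
Minor: ΣK = 3.37; h_m = ΣK·V²/2g = 0.3361 m
Total H_L = 16.18 + 0.3361 = 16.51 m

H_L ≈ 16.5 m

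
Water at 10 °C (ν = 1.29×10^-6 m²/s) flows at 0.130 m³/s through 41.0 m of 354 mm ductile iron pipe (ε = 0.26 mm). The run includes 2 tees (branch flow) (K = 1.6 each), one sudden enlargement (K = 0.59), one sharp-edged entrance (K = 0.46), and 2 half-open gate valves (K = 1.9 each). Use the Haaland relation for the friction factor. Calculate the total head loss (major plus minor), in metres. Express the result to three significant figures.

H_L ≈ 0.913 m

V = 4Q/(πD²) = 1.321 m/s; V²/2g = 0.08892 m
Re = 3.62×10^5, ε/D = 7.34×10^-4 → f = 0.01915 (Haaland)
Major: h_f = f(L/D)·V²/2g = 0.01915·115.8·0.08892 = 0.1972 m
Minor: ΣK = 8.05; h_m = ΣK·V²/2g = 0.7158 m
Total H_L = 0.1972 + 0.7158 = 0.9130 m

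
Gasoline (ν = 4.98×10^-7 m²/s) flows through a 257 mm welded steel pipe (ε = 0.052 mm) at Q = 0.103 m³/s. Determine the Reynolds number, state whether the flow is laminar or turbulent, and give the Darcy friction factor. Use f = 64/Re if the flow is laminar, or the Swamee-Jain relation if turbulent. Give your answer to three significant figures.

V = 4Q/(πD²) = 1.986 m/s
Re = VD/ν = 1.986·0.257/4.98×10^-7 = 1.02×10^6
Re > 4000 → turbulent; ε/D = 2.02×10^-4
Swamee-Jain: f = 0.01478

Re ≈ 1.02×10^6; turbulent; f ≈ 0.0148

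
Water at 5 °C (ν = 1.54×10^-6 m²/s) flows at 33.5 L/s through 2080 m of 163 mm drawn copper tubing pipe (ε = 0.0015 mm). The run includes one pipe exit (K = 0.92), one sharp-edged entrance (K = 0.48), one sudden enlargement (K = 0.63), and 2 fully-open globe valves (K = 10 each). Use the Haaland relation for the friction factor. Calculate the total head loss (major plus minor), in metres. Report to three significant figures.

V = 4Q/(πD²) = 1.605 m/s; V²/2g = 0.1314 m
Re = 1.70×10^5, ε/D = 9.20×10^-6 → f = 0.01605 (Haaland)
Major: h_f = f(L/D)·V²/2g = 0.01605·12761·0.1314 = 26.91 m
Minor: ΣK = 22.0; h_m = ΣK·V²/2g = 2.894 m
Total H_L = 26.91 + 2.894 = 29.80 m

H_L ≈ 29.8 m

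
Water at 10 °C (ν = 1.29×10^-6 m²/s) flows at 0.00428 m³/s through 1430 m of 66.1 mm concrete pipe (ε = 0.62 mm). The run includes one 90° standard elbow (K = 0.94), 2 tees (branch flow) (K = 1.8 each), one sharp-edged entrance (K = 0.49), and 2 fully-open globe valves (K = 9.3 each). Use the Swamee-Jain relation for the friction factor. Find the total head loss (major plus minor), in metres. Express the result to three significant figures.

V = 4Q/(πD²) = 1.247 m/s; V²/2g = 0.07929 m
Re = 6.39×10^4, ε/D = 0.00938 → f = 0.03839 (Swamee-Jain)
Major: h_f = f(L/D)·V²/2g = 0.03839·21634·0.07929 = 65.85 m
Minor: ΣK = 23.6; h_m = ΣK·V²/2g = 1.874 m
Total H_L = 65.85 + 1.874 = 67.73 m

H_L ≈ 67.7 m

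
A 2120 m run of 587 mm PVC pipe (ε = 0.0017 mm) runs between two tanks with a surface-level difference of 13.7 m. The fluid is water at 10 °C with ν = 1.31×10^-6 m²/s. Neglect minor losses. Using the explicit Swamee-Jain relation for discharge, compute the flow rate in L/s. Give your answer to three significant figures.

Q ≈ 690 L/s

Swamee-Jain (Type II): Q = -0.965·√(gD⁵h_f/L)·ln[ε/(3.7D) + √(3.17ν²L/(gD³h_f))]
√(gD⁵h_f/L) = √(9.81·0.587⁵·13.7/2120) = 0.06647
ε/(3.7D) = 7.83×10^-7; √(3.17ν²L/(gD³h_f)) = 2.06×10^-5
Q = -0.965·0.06647·ln(2.138×10^-5) = 0.6897 m³/s
Check: V = 2.55 m/s, Re = 1.14×10^6, f = 0.01143, h_f = 13.7 m ≈ 13.7 m ✓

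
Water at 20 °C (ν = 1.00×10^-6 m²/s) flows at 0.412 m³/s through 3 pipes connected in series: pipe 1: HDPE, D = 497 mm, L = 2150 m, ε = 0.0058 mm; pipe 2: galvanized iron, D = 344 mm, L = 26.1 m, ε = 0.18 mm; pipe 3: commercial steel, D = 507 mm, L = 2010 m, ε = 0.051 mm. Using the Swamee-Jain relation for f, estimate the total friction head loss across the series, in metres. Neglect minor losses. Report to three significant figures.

Pipe 1: V = 2.124 m/s, Re = 1.06×10^6, ε/D = 1.17×10^-5, f = 0.01180, h_1 = f(L/D)V²/2g = 11.73 m
Pipe 2: V = 4.433 m/s, Re = 1.52×10^6, ε/D = 5.23×10^-4, f = 0.01728, h_2 = f(L/D)V²/2g = 1.313 m
Pipe 3: V = 2.041 m/s, Re = 1.03×10^6, ε/D = 1.01×10^-4, f = 0.01348, h_3 = f(L/D)V²/2g = 11.34 m
Series → Q common, losses add: H = Σh = 24.39 m

H ≈ 24.4 m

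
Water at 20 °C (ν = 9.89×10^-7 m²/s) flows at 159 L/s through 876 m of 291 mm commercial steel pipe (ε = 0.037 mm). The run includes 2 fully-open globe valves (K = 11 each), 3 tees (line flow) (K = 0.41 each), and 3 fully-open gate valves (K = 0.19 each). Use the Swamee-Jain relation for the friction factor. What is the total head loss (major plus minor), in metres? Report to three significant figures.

H_L ≈ 19.5 m

V = 4Q/(πD²) = 2.391 m/s; V²/2g = 0.2913 m
Re = 7.03×10^5, ε/D = 1.27×10^-4 → f = 0.01429 (Swamee-Jain)
Major: h_f = f(L/D)·V²/2g = 0.01429·3010·0.2913 = 12.53 m
Minor: ΣK = 23.8; h_m = ΣK·V²/2g = 6.933 m
Total H_L = 12.53 + 6.933 = 19.47 m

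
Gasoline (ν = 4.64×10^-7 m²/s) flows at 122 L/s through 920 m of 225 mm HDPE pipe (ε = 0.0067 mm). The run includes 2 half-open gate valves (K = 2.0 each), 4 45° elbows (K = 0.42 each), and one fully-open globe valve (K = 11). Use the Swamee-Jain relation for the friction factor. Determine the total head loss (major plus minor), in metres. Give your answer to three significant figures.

H_L ≈ 31.0 m

V = 4Q/(πD²) = 3.068 m/s; V²/2g = 0.4799 m
Re = 1.49×10^6, ε/D = 2.98×10^-5 → f = 0.01172 (Swamee-Jain)
Major: h_f = f(L/D)·V²/2g = 0.01172·4089·0.4799 = 22.99 m
Minor: ΣK = 16.7; h_m = ΣK·V²/2g = 8.004 m
Total H_L = 22.99 + 8.004 = 30.99 m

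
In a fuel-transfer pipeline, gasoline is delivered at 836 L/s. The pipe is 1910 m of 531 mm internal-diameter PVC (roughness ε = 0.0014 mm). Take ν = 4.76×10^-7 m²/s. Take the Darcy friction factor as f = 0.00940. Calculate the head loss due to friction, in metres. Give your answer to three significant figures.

V = 4Q/(πD²) = 4·0.836/(π·0.531²) = 3.775 m/s
h_f = f(L/D)V²/(2g) = 0.009400·(1910/0.531)·3.775²/(2·9.81) = 24.56 m

h_f ≈ 24.6 m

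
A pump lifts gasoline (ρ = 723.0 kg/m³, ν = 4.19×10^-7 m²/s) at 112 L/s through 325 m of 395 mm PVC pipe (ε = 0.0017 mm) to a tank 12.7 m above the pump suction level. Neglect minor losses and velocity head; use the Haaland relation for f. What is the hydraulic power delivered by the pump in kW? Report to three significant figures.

P_hyd ≈ 10.4 kW

V = 4Q/(πD²) = 0.9140 m/s; Re = 8.62×10^5; ε/D = 4.30×10^-6; f = 0.01195
h_f = f(L/D)V²/2g = 0.4185 m
Total head H = z + h_f = 12.7 + 0.4185 = 13.12 m
P_hyd = ρgQH = 723.0·9.81·0.112·13.12 = 10.42 kW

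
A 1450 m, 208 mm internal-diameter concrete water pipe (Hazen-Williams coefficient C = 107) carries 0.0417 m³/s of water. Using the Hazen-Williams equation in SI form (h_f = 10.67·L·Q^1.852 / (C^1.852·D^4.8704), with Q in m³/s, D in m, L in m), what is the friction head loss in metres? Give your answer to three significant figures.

h_f ≈ 15.7 m

h_f = 10.67·1450·0.0417^1.852 / (107^1.852·0.208^4.8704) = 15.74 m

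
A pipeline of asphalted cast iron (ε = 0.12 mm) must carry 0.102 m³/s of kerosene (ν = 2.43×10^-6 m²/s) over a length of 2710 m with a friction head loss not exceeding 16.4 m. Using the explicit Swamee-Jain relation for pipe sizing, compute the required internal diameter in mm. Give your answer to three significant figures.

Swamee-Jain (Type III): D = 0.66·[ε^1.25·(LQ²/(gh_f))^4.75 + ν·Q^9.4·(L/(gh_f))^5.2]^0.04
LQ²/(gh_f) = 0.1752; L/(gh_f) = 16.84
Term 1 = ε^1.25·(…)^4.75 = 3.21×10^-9; Term 2 = ν·Q^9.4·(…)^5.2 = 2.78×10^-9
D = 0.66·(3.21×10^-9 + 2.78×10^-9)^0.04 = 0.3095 m = 309 mm
Check: V = 1.36 m/s, Re = 1.73×10^5, f = 0.01860, h_f = 15.3 m ≈ 16.4 m ✓

D ≈ 309 mm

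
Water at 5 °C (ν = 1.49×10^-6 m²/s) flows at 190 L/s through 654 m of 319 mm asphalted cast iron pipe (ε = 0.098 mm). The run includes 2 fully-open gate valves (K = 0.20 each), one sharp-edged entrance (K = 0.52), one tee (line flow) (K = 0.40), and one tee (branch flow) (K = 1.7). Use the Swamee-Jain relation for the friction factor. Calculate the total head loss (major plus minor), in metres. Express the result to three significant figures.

H_L ≈ 10.6 m

V = 4Q/(πD²) = 2.377 m/s; V²/2g = 0.2880 m
Re = 5.09×10^5, ε/D = 3.07×10^-4 → f = 0.01641 (Swamee-Jain)
Major: h_f = f(L/D)·V²/2g = 0.01641·2050·0.2880 = 9.691 m
Minor: ΣK = 3.02; h_m = ΣK·V²/2g = 0.8699 m
Total H_L = 9.691 + 0.8699 = 10.56 m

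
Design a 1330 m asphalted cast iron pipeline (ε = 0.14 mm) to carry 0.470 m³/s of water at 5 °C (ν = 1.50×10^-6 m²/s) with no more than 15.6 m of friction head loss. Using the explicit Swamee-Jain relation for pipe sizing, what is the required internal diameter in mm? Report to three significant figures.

D ≈ 484 mm

Swamee-Jain (Type III): D = 0.66·[ε^1.25·(LQ²/(gh_f))^4.75 + ν·Q^9.4·(L/(gh_f))^5.2]^0.04
LQ²/(gh_f) = 1.920; L/(gh_f) = 8.691
Term 1 = ε^1.25·(…)^4.75 = 3.37×10^-4; Term 2 = ν·Q^9.4·(…)^5.2 = 9.48×10^-5
D = 0.66·(3.37×10^-4 + 9.48×10^-5)^0.04 = 0.4841 m = 484 mm
Check: V = 2.55 m/s, Re = 8.24×10^5, f = 0.01580, h_f = 14.4 m ≈ 15.6 m ✓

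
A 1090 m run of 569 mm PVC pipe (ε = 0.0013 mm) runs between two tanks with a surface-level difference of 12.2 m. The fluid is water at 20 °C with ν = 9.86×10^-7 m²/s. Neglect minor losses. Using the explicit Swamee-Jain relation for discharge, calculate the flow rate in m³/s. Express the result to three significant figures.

Q ≈ 0.879 m³/s

Swamee-Jain (Type II): Q = -0.965·√(gD⁵h_f/L)·ln[ε/(3.7D) + √(3.17ν²L/(gD³h_f))]
√(gD⁵h_f/L) = √(9.81·0.569⁵·12.2/1090) = 0.08092
ε/(3.7D) = 6.17×10^-7; √(3.17ν²L/(gD³h_f)) = 1.23×10^-5
Q = -0.965·0.08092·ln(1.296×10^-5) = 0.8788 m³/s
Check: V = 3.46 m/s, Re = 1.99×10^6, f = 0.01046, h_f = 12.2 m ≈ 12.2 m ✓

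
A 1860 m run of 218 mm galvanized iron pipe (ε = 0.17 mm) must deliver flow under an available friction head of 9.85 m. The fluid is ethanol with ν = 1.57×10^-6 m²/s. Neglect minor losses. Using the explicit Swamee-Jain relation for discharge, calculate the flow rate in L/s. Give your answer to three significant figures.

Swamee-Jain (Type II): Q = -0.965·√(gD⁵h_f/L)·ln[ε/(3.7D) + √(3.17ν²L/(gD³h_f))]
√(gD⁵h_f/L) = √(9.81·0.218⁵·9.85/1860) = 0.005058
ε/(3.7D) = 2.11×10^-4; √(3.17ν²L/(gD³h_f)) = 1.20×10^-4
Q = -0.965·0.005058·ln(3.313×10^-4) = 0.03911 m³/s
Check: V = 1.05 m/s, Re = 1.45×10^5, f = 0.02078, h_f = 9.92 m ≈ 9.85 m ✓

Q ≈ 39.1 L/s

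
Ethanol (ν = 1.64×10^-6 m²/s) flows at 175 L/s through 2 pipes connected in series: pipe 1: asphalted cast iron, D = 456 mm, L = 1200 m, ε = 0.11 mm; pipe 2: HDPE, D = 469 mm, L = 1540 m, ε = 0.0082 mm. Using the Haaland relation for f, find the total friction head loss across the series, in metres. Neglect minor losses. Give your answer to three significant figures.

H ≈ 5.03 m

Pipe 1: V = 1.072 m/s, Re = 2.98×10^5, ε/D = 2.41×10^-4, f = 0.01639, h_1 = f(L/D)V²/2g = 2.524 m
Pipe 2: V = 1.013 m/s, Re = 2.90×10^5, ε/D = 1.75×10^-5, f = 0.01458, h_2 = f(L/D)V²/2g = 2.504 m
Series → Q common, losses add: H = Σh = 5.028 m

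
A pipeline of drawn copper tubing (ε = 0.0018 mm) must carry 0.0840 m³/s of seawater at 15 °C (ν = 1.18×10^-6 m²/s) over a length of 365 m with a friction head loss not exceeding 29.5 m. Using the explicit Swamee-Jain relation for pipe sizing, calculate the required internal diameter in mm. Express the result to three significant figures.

D ≈ 158 mm

Swamee-Jain (Type III): D = 0.66·[ε^1.25·(LQ²/(gh_f))^4.75 + ν·Q^9.4·(L/(gh_f))^5.2]^0.04
LQ²/(gh_f) = 0.008899; L/(gh_f) = 1.261
Term 1 = ε^1.25·(…)^4.75 = 1.20×10^-17; Term 2 = ν·Q^9.4·(…)^5.2 = 3.05×10^-16
D = 0.66·(1.20×10^-17 + 3.05×10^-16)^0.04 = 0.1583 m = 158 mm
Check: V = 4.27 m/s, Re = 5.72×10^5, f = 0.01298, h_f = 27.7 m ≈ 29.5 m ✓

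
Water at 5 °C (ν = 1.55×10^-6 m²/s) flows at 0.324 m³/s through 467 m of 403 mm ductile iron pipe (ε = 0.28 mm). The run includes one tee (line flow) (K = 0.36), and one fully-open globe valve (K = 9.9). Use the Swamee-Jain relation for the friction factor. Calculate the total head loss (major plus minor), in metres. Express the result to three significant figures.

H_L ≈ 10.5 m

V = 4Q/(πD²) = 2.540 m/s; V²/2g = 0.3288 m
Re = 6.60×10^5, ε/D = 6.95×10^-4 → f = 0.01871 (Swamee-Jain)
Major: h_f = f(L/D)·V²/2g = 0.01871·1159·0.3288 = 7.129 m
Minor: ΣK = 10.3; h_m = ΣK·V²/2g = 3.374 m
Total H_L = 7.129 + 3.374 = 10.50 m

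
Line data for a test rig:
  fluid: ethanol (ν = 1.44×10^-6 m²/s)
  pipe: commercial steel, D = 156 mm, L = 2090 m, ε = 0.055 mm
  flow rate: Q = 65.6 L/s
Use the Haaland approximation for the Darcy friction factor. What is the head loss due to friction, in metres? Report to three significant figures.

V = 4Q/(πD²) = 4·0.0656/(π·0.156²) = 3.432 m/s
Re = VD/ν = 3.432·0.156/1.44×10^-6 = 3.72×10^5 → turbulent
ε/D = 0.055/156 = 3.53×10^-4
Haaland: f = 0.01688
h_f = f(L/D)V²/(2g) = 0.01688·(2090/0.156)·3.432²/(2·9.81) = 135.8 m

h_f ≈ 136 m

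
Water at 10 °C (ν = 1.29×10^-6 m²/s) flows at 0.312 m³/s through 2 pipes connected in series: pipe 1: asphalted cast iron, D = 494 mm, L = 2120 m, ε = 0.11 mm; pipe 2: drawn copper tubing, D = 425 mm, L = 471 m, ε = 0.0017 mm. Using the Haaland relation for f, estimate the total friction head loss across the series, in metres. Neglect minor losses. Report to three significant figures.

Pipe 1: V = 1.628 m/s, Re = 6.23×10^5, ε/D = 2.23×10^-4, f = 0.01525, h_1 = f(L/D)V²/2g = 8.840 m
Pipe 2: V = 2.199 m/s, Re = 7.25×10^5, ε/D = 4.00×10^-6, f = 0.01229, h_2 = f(L/D)V²/2g = 3.359 m
Series → Q common, losses add: H = Σh = 12.20 m

H ≈ 12.2 m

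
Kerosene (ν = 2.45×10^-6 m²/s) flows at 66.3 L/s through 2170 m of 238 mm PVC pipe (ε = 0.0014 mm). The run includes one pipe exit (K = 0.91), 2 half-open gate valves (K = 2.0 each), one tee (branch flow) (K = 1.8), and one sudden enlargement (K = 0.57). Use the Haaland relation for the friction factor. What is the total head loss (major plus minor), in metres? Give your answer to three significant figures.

V = 4Q/(πD²) = 1.490 m/s; V²/2g = 0.1132 m
Re = 1.45×10^5, ε/D = 5.88×10^-6 → f = 0.01655 (Haaland)
Major: h_f = f(L/D)·V²/2g = 0.01655·9118·0.1132 = 17.08 m
Minor: ΣK = 7.28; h_m = ΣK·V²/2g = 0.8241 m
Total H_L = 17.08 + 0.8241 = 17.90 m

H_L ≈ 17.9 m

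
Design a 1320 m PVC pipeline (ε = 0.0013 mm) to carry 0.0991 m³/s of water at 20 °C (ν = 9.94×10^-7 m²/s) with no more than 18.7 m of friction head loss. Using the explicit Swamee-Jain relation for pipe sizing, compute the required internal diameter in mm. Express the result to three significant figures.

Swamee-Jain (Type III): D = 0.66·[ε^1.25·(LQ²/(gh_f))^4.75 + ν·Q^9.4·(L/(gh_f))^5.2]^0.04
LQ²/(gh_f) = 0.07067; L/(gh_f) = 7.196
Term 1 = ε^1.25·(…)^4.75 = 1.50×10^-13; Term 2 = ν·Q^9.4·(…)^5.2 = 1.04×10^-11
D = 0.66·(1.50×10^-13 + 1.04×10^-11)^0.04 = 0.2401 m = 240 mm
Check: V = 2.19 m/s, Re = 5.29×10^5, f = 0.01305, h_f = 17.5 m ≈ 18.7 m ✓

D ≈ 240 mm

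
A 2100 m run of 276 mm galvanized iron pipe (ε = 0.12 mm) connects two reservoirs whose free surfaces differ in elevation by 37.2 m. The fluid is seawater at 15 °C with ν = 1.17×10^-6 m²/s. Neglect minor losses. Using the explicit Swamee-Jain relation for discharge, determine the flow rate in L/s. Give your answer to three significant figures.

Swamee-Jain (Type II): Q = -0.965·√(gD⁵h_f/L)·ln[ε/(3.7D) + √(3.17ν²L/(gD³h_f))]
√(gD⁵h_f/L) = √(9.81·0.276⁵·37.2/2100) = 0.01668
ε/(3.7D) = 1.18×10^-4; √(3.17ν²L/(gD³h_f)) = 3.45×10^-5
Q = -0.965·0.01668·ln(1.520×10^-4) = 0.1415 m³/s
Check: V = 2.37 m/s, Re = 5.58×10^5, f = 0.01725, h_f = 37.4 m ≈ 37.2 m ✓

Q ≈ 142 L/s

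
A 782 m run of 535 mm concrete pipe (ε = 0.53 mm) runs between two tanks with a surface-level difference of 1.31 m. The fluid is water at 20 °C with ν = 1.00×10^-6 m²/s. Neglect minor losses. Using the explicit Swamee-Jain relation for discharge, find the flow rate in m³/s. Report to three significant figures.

Q ≈ 0.210 m³/s

Swamee-Jain (Type II): Q = -0.965·√(gD⁵h_f/L)·ln[ε/(3.7D) + √(3.17ν²L/(gD³h_f))]
√(gD⁵h_f/L) = √(9.81·0.535⁵·1.31/782) = 0.02684
ε/(3.7D) = 2.68×10^-4; √(3.17ν²L/(gD³h_f)) = 3.55×10^-5
Q = -0.965·0.02684·ln(3.032×10^-4) = 0.2098 m³/s
Check: V = 0.933 m/s, Re = 4.99×10^5, f = 0.02031, h_f = 1.32 m ≈ 1.31 m ✓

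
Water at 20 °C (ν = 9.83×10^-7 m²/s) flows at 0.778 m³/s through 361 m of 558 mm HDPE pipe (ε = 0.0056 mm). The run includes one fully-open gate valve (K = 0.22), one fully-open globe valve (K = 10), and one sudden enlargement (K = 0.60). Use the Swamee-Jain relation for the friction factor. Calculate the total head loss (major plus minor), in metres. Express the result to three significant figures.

V = 4Q/(πD²) = 3.181 m/s; V²/2g = 0.5159 m
Re = 1.81×10^6, ε/D = 1.00×10^-5 → f = 0.01089 (Swamee-Jain)
Major: h_f = f(L/D)·V²/2g = 0.01089·647.0·0.5159 = 3.633 m
Minor: ΣK = 10.8; h_m = ΣK·V²/2g = 5.582 m
Total H_L = 3.633 + 5.582 = 9.215 m

H_L ≈ 9.21 m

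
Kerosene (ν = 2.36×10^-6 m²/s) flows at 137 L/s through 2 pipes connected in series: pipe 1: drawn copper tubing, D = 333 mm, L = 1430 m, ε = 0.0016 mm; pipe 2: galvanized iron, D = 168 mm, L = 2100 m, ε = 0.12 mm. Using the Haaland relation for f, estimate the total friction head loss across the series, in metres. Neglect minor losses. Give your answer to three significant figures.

H ≈ 468 m

Pipe 1: V = 1.573 m/s, Re = 2.22×10^5, ε/D = 4.80×10^-6, f = 0.01522, h_1 = f(L/D)V²/2g = 8.242 m
Pipe 2: V = 6.180 m/s, Re = 4.40×10^5, ε/D = 7.14×10^-4, f = 0.01890, h_2 = f(L/D)V²/2g = 460.0 m
Series → Q common, losses add: H = Σh = 468.2 m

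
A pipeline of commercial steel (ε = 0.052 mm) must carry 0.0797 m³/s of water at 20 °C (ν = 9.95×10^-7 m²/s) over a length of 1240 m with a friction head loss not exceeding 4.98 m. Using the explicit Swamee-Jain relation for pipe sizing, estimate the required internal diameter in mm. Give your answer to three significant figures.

Swamee-Jain (Type III): D = 0.66·[ε^1.25·(LQ²/(gh_f))^4.75 + ν·Q^9.4·(L/(gh_f))^5.2]^0.04
LQ²/(gh_f) = 0.1612; L/(gh_f) = 25.38
Term 1 = ε^1.25·(…)^4.75 = 7.59×10^-10; Term 2 = ν·Q^9.4·(…)^5.2 = 9.44×10^-10
D = 0.66·(7.59×10^-10 + 9.44×10^-10)^0.04 = 0.2943 m = 294 mm
Check: V = 1.17 m/s, Re = 3.47×10^5, f = 0.01586, h_f = 4.67 m ≈ 4.98 m ✓

D ≈ 294 mm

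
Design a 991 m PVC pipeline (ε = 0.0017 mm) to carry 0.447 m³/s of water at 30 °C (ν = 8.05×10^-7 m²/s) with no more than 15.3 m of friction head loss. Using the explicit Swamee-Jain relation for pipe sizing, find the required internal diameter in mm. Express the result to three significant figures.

Swamee-Jain (Type III): D = 0.66·[ε^1.25·(LQ²/(gh_f))^4.75 + ν·Q^9.4·(L/(gh_f))^5.2]^0.04
LQ²/(gh_f) = 1.319; L/(gh_f) = 6.603
Term 1 = ε^1.25·(…)^4.75 = 2.29×10^-7; Term 2 = ν·Q^9.4·(…)^5.2 = 7.61×10^-6
D = 0.66·(2.29×10^-7 + 7.61×10^-6)^0.04 = 0.4124 m = 412 mm
Check: V = 3.35 m/s, Re = 1.71×10^6, f = 0.01077, h_f = 14.8 m ≈ 15.3 m ✓

D ≈ 412 mm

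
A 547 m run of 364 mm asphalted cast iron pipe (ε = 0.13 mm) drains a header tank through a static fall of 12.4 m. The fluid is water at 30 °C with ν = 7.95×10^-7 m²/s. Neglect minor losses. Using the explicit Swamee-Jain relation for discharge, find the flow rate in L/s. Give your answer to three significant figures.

Q ≈ 332 L/s

Swamee-Jain (Type II): Q = -0.965·√(gD⁵h_f/L)·ln[ε/(3.7D) + √(3.17ν²L/(gD³h_f))]
√(gD⁵h_f/L) = √(9.81·0.364⁵·12.4/547) = 0.03770
ε/(3.7D) = 9.65×10^-5; √(3.17ν²L/(gD³h_f)) = 1.37×10^-5
Q = -0.965·0.03770·ln(1.102×10^-4) = 0.3315 m³/s
Check: V = 3.19 m/s, Re = 1.46×10^6, f = 0.01604, h_f = 12.5 m ≈ 12.4 m ✓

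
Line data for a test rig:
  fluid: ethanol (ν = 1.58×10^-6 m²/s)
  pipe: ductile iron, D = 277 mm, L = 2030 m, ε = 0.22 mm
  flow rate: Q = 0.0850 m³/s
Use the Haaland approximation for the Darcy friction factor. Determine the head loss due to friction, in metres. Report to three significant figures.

h_f ≈ 14.7 m

V = 4Q/(πD²) = 4·0.0850/(π·0.277²) = 1.410 m/s
Re = VD/ν = 1.410·0.277/1.58×10^-6 = 2.47×10^5 → turbulent
ε/D = 0.22/277 = 7.94×10^-4
Haaland: f = 0.01980
h_f = f(L/D)V²/(2g) = 0.01980·(2030/0.277)·1.410²/(2·9.81) = 14.71 m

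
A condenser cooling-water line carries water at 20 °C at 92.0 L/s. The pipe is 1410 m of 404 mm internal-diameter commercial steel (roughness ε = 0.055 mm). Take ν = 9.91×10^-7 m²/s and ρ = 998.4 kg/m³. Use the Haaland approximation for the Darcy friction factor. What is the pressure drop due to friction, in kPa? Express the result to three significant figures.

V = 4Q/(πD²) = 4·0.0920/(π·0.404²) = 0.7177 m/s
Re = VD/ν = 0.7177·0.404/9.91×10^-7 = 2.93×10^5 → turbulent
ε/D = 0.055/404 = 1.36×10^-4
Haaland: f = 0.01559
h_f = f(L/D)V²/(2g) = 0.01559·(1410/0.404)·0.7177²/(2·9.81) = 1.429 m
Δp = ρg·h_f = 998.4·9.81·1.429 = 13.99 kPa

Δp ≈ 14.0 kPa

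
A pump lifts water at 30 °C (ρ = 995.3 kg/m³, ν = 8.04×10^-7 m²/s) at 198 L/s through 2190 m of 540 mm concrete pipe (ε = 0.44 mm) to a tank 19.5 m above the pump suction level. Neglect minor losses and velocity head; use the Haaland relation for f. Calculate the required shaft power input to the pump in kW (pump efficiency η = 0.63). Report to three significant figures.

V = 4Q/(πD²) = 0.8645 m/s; Re = 5.81×10^5; ε/D = 8.15×10^-4; f = 0.01925
h_f = f(L/D)V²/2g = 2.974 m
Total head H = z + h_f = 19.5 + 2.974 = 22.47 m
P_hyd = ρgQH = 995.3·9.81·0.198·22.47 = 43.45 kW
P_shaft = P_hyd/η = 43.45/0.63 = 68.97 kW

P_shaft ≈ 69.0 kW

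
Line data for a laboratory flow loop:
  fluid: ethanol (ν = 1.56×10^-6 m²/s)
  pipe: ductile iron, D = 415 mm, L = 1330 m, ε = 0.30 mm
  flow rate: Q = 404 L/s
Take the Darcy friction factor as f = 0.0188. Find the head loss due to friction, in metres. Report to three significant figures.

h_f ≈ 27.4 m

V = 4Q/(πD²) = 4·0.404/(π·0.415²) = 2.987 m/s
h_f = f(L/D)V²/(2g) = 0.01880·(1330/0.415)·2.987²/(2·9.81) = 27.39 m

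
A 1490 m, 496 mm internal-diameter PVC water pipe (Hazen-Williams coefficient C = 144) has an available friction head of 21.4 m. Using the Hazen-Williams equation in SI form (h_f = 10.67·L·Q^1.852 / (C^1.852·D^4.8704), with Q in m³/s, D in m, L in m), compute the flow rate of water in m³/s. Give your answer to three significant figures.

Rearranging: Q = [h_f·C^1.852·D^4.8704 / (10.67·L)]^(1/1.852)
Q = [21.4·144^1.852·0.496^4.8704 / (10.67·1490)]^0.540 = 0.6417 m³/s

Q ≈ 0.642 m³/s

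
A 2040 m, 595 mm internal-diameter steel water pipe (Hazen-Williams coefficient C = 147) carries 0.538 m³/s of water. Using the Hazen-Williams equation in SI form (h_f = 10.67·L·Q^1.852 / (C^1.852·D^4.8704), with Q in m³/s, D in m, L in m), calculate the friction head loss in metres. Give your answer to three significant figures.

h_f = 10.67·2040·0.538^1.852 / (147^1.852·0.595^4.8704) = 8.385 m

h_f ≈ 8.39 m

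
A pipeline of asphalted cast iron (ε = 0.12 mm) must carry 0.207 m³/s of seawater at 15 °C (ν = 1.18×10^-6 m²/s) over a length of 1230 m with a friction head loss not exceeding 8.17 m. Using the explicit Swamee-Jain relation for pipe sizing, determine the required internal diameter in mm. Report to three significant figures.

D ≈ 393 mm

Swamee-Jain (Type III): D = 0.66·[ε^1.25·(LQ²/(gh_f))^4.75 + ν·Q^9.4·(L/(gh_f))^5.2]^0.04
LQ²/(gh_f) = 0.6576; L/(gh_f) = 15.35
Term 1 = ε^1.25·(…)^4.75 = 1.71×10^-6; Term 2 = ν·Q^9.4·(…)^5.2 = 6.45×10^-7
D = 0.66·(1.71×10^-6 + 6.45×10^-7)^0.04 = 0.3931 m = 393 mm
Check: V = 1.71 m/s, Re = 5.68×10^5, f = 0.01628, h_f = 7.56 m ≈ 8.17 m ✓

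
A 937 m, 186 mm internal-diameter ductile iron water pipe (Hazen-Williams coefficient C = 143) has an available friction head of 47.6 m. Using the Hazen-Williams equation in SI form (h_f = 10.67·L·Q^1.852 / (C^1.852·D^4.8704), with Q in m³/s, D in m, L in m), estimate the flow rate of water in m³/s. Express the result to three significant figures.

Q ≈ 0.0956 m³/s

Rearranging: Q = [h_f·C^1.852·D^4.8704 / (10.67·L)]^(1/1.852)
Q = [47.6·143^1.852·0.186^4.8704 / (10.67·937)]^0.540 = 0.09558 m³/s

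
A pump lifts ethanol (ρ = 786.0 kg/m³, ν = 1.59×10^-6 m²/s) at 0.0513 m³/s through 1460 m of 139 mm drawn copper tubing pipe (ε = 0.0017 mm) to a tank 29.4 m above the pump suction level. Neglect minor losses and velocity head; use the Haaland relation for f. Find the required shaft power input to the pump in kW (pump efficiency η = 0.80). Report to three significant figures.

V = 4Q/(πD²) = 3.381 m/s; Re = 2.96×10^5; ε/D = 1.22×10^-5; f = 0.01448
h_f = f(L/D)V²/2g = 88.60 m
Total head H = z + h_f = 29.4 + 88.60 = 118.0 m
P_hyd = ρgQH = 786.0·9.81·0.0513·118.0 = 46.68 kW
P_shaft = P_hyd/η = 46.68/0.80 = 58.34 kW

P_shaft ≈ 58.3 kW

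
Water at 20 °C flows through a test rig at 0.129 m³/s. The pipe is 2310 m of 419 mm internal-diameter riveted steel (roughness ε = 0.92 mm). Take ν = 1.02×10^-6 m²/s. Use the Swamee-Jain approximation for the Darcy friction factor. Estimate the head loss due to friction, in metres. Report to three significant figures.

V = 4Q/(πD²) = 4·0.129/(π·0.419²) = 0.9356 m/s
Re = VD/ν = 0.9356·0.419/1.02×10^-6 = 3.84×10^5 → turbulent
ε/D = 0.92/419 = 0.00220
Swamee-Jain: f = 0.02459
h_f = f(L/D)V²/(2g) = 0.02459·(2310/0.419)·0.9356²/(2·9.81) = 6.047 m

h_f ≈ 6.05 m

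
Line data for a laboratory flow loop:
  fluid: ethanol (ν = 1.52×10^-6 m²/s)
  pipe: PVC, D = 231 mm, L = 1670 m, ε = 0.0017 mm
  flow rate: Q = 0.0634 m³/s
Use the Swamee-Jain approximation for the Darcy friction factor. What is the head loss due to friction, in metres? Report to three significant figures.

V = 4Q/(πD²) = 4·0.0634/(π·0.231²) = 1.513 m/s
Re = VD/ν = 1.513·0.231/1.52×10^-6 = 2.30×10^5 → turbulent
ε/D = 0.0017/231 = 7.36×10^-6
Swamee-Jain: f = 0.01519
h_f = f(L/D)V²/(2g) = 0.01519·(1670/0.231)·1.513²/(2·9.81) = 12.81 m

h_f ≈ 12.8 m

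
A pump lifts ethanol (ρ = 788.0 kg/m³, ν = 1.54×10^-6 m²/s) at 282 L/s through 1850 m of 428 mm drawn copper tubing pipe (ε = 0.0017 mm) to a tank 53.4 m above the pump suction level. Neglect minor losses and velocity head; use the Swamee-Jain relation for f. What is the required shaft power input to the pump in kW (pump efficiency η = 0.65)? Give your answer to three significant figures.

P_shaft ≈ 216 kW

V = 4Q/(πD²) = 1.960 m/s; Re = 5.45×10^5; ε/D = 3.97×10^-6; f = 0.01296
h_f = f(L/D)V²/2g = 10.97 m
Total head H = z + h_f = 53.4 + 10.97 = 64.37 m
P_hyd = ρgQH = 788.0·9.81·0.282·64.37 = 140.3 kW
P_shaft = P_hyd/η = 140.3/0.65 = 215.9 kW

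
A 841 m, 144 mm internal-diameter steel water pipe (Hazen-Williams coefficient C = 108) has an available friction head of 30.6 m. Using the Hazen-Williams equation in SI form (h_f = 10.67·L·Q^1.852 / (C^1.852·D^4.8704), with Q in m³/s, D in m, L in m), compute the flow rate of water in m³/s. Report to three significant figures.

Rearranging: Q = [h_f·C^1.852·D^4.8704 / (10.67·L)]^(1/1.852)
Q = [30.6·108^1.852·0.144^4.8704 / (10.67·841)]^0.540 = 0.03075 m³/s

Q ≈ 0.0308 m³/s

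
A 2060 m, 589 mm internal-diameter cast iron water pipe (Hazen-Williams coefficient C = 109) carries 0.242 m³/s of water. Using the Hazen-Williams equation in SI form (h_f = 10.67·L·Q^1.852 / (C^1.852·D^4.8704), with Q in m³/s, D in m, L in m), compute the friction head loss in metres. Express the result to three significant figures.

h_f = 10.67·2060·0.242^1.852 / (109^1.852·0.589^4.8704) = 3.525 m

h_f ≈ 3.53 m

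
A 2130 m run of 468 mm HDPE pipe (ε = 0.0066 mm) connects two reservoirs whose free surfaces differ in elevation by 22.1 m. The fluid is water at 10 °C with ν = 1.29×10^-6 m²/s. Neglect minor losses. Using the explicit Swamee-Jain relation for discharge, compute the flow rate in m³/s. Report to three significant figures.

Swamee-Jain (Type II): Q = -0.965·√(gD⁵h_f/L)·ln[ε/(3.7D) + √(3.17ν²L/(gD³h_f))]
√(gD⁵h_f/L) = √(9.81·0.468⁵·22.1/2130) = 0.04780
ε/(3.7D) = 3.81×10^-6; √(3.17ν²L/(gD³h_f)) = 2.25×10^-5
Q = -0.965·0.04780·ln(2.630×10^-5) = 0.4865 m³/s
Check: V = 2.83 m/s, Re = 1.03×10^6, f = 0.01190, h_f = 22.1 m ≈ 22.1 m ✓

Q ≈ 0.486 m³/s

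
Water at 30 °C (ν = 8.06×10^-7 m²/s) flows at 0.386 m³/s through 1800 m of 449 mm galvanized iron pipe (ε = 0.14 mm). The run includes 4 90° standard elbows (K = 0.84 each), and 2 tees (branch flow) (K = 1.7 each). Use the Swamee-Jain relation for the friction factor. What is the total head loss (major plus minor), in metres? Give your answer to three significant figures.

H_L ≈ 21.1 m

V = 4Q/(πD²) = 2.438 m/s; V²/2g = 0.3029 m
Re = 1.36×10^6, ε/D = 3.12×10^-4 → f = 0.01568 (Swamee-Jain)
Major: h_f = f(L/D)·V²/2g = 0.01568·4009·0.3029 = 19.04 m
Minor: ΣK = 6.76; h_m = ΣK·V²/2g = 2.048 m
Total H_L = 19.04 + 2.048 = 21.09 m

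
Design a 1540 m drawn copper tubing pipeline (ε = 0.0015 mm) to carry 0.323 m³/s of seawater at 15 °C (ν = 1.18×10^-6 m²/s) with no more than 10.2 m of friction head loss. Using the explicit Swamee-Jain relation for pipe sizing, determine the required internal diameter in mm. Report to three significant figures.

D ≈ 442 mm

Swamee-Jain (Type III): D = 0.66·[ε^1.25·(LQ²/(gh_f))^4.75 + ν·Q^9.4·(L/(gh_f))^5.2]^0.04
LQ²/(gh_f) = 1.606; L/(gh_f) = 15.39
Term 1 = ε^1.25·(…)^4.75 = 4.98×10^-7; Term 2 = ν·Q^9.4·(…)^5.2 = 4.29×10^-5
D = 0.66·(4.98×10^-7 + 4.29×10^-5)^0.04 = 0.4416 m = 442 mm
Check: V = 2.11 m/s, Re = 7.89×10^5, f = 0.01216, h_f = 9.61 m ≈ 10.2 m ✓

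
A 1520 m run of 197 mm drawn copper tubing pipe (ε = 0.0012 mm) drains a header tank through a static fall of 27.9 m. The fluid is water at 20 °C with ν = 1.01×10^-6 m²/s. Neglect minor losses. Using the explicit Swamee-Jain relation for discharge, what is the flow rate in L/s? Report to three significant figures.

Swamee-Jain (Type II): Q = -0.965·√(gD⁵h_f/L)·ln[ε/(3.7D) + √(3.17ν²L/(gD³h_f))]
√(gD⁵h_f/L) = √(9.81·0.197⁵·27.9/1520) = 0.007309
ε/(3.7D) = 1.65×10^-6; √(3.17ν²L/(gD³h_f)) = 4.85×10^-5
Q = -0.965·0.007309·ln(5.011×10^-5) = 0.06984 m³/s
Check: V = 2.29 m/s, Re = 4.47×10^5, f = 0.01345, h_f = 27.8 m ≈ 27.9 m ✓

Q ≈ 69.8 L/s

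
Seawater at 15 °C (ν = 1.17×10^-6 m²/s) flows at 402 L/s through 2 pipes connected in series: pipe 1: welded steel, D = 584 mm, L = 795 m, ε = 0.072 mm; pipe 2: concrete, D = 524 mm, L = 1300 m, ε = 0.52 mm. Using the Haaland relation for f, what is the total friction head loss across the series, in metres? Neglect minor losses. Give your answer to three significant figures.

H ≈ 11.0 m

Pipe 1: V = 1.501 m/s, Re = 7.49×10^5, ε/D = 1.23×10^-4, f = 0.01397, h_1 = f(L/D)V²/2g = 2.183 m
Pipe 2: V = 1.864 m/s, Re = 8.35×10^5, ε/D = 9.92×10^-4, f = 0.01996, h_2 = f(L/D)V²/2g = 8.769 m
Series → Q common, losses add: H = Σh = 10.95 m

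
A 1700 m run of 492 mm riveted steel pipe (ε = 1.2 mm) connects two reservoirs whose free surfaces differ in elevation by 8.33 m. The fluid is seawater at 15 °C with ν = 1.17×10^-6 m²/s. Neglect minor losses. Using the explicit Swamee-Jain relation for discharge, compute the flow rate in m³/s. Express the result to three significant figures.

Q ≈ 0.262 m³/s

Swamee-Jain (Type II): Q = -0.965·√(gD⁵h_f/L)·ln[ε/(3.7D) + √(3.17ν²L/(gD³h_f))]
√(gD⁵h_f/L) = √(9.81·0.492⁵·8.33/1700) = 0.03723
ε/(3.7D) = 6.59×10^-4; √(3.17ν²L/(gD³h_f)) = 2.75×10^-5
Q = -0.965·0.03723·ln(6.867×10^-4) = 0.2616 m³/s
Check: V = 1.38 m/s, Re = 5.79×10^5, f = 0.02508, h_f = 8.37 m ≈ 8.33 m ✓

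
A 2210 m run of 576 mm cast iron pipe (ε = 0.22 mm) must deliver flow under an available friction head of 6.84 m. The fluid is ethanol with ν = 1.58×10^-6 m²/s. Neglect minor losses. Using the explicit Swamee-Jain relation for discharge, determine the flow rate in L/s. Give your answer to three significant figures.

Q ≈ 376 L/s

Swamee-Jain (Type II): Q = -0.965·√(gD⁵h_f/L)·ln[ε/(3.7D) + √(3.17ν²L/(gD³h_f))]
√(gD⁵h_f/L) = √(9.81·0.576⁵·6.84/2210) = 0.04388
ε/(3.7D) = 1.03×10^-4; √(3.17ν²L/(gD³h_f)) = 3.69×10^-5
Q = -0.965·0.04388·ln(1.402×10^-4) = 0.3757 m³/s
Check: V = 1.44 m/s, Re = 5.26×10^5, f = 0.01694, h_f = 6.89 m ≈ 6.84 m ✓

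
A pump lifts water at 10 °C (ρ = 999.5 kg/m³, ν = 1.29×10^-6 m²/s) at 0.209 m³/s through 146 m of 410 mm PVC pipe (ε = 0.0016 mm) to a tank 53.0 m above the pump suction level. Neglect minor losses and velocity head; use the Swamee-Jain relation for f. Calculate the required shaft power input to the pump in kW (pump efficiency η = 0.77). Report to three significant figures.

V = 4Q/(πD²) = 1.583 m/s; Re = 5.03×10^5; ε/D = 3.90×10^-6; f = 0.01314
h_f = f(L/D)V²/2g = 0.5976 m
Total head H = z + h_f = 53.0 + 0.5976 = 53.60 m
P_hyd = ρgQH = 999.5·9.81·0.209·53.60 = 109.8 kW
P_shaft = P_hyd/η = 109.8/0.77 = 142.6 kW

P_shaft ≈ 143 kW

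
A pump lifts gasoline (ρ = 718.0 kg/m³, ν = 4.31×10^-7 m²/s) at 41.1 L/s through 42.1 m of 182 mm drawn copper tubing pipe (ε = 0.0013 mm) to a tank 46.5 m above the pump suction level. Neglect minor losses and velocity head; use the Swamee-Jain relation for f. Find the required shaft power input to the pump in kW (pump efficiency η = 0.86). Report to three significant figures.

V = 4Q/(πD²) = 1.580 m/s; Re = 6.67×10^5; ε/D = 7.14×10^-6; f = 0.01258
h_f = f(L/D)V²/2g = 0.3701 m
Total head H = z + h_f = 46.5 + 0.3701 = 46.87 m
P_hyd = ρgQH = 718.0·9.81·0.0411·46.87 = 13.57 kW
P_shaft = P_hyd/η = 13.57/0.86 = 15.78 kW

P_shaft ≈ 15.8 kW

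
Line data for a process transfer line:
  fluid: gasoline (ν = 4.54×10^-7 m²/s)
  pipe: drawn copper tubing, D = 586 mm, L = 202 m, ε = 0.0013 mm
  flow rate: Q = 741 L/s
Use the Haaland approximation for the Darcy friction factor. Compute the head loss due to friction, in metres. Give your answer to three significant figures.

V = 4Q/(πD²) = 4·0.741/(π·0.586²) = 2.747 m/s
Re = VD/ν = 2.747·0.586/4.54×10^-7 = 3.55×10^6 → turbulent
ε/D = 0.0013/586 = 2.22×10^-6
Haaland: f = 0.009553
h_f = f(L/D)V²/(2g) = 0.009553·(202/0.586)·2.747²/(2·9.81) = 1.267 m

h_f ≈ 1.27 m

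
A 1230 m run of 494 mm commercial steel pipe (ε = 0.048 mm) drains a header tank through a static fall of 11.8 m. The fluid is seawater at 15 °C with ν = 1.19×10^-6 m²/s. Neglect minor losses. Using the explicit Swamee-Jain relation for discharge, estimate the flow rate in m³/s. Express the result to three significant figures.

Q ≈ 0.507 m³/s

Swamee-Jain (Type II): Q = -0.965·√(gD⁵h_f/L)·ln[ε/(3.7D) + √(3.17ν²L/(gD³h_f))]
√(gD⁵h_f/L) = √(9.81·0.494⁵·11.8/1230) = 0.05262
ε/(3.7D) = 2.63×10^-5; √(3.17ν²L/(gD³h_f)) = 1.99×10^-5
Q = -0.965·0.05262·ln(4.615×10^-5) = 0.5069 m³/s
Check: V = 2.64 m/s, Re = 1.10×10^6, f = 0.01336, h_f = 11.9 m ≈ 11.8 m ✓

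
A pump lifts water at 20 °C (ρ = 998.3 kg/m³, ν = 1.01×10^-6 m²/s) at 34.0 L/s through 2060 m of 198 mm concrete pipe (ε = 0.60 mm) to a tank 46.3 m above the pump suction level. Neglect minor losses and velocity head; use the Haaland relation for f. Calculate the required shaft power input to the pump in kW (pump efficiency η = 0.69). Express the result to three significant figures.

P_shaft ≈ 30.7 kW

V = 4Q/(πD²) = 1.104 m/s; Re = 2.16×10^5; ε/D = 0.00303; f = 0.02684
h_f = f(L/D)V²/2g = 17.36 m
Total head H = z + h_f = 46.3 + 17.36 = 63.66 m
P_hyd = ρgQH = 998.3·9.81·0.0340·63.66 = 21.20 kW
P_shaft = P_hyd/η = 21.20/0.69 = 30.72 kW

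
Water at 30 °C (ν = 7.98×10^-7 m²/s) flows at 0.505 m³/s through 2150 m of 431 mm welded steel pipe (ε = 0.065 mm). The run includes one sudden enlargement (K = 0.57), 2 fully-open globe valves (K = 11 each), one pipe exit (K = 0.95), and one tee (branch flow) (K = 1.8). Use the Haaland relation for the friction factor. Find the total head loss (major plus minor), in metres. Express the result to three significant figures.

H_L ≈ 56.8 m

V = 4Q/(πD²) = 3.461 m/s; V²/2g = 0.6107 m
Re = 1.87×10^6, ε/D = 1.51×10^-4 → f = 0.01358 (Haaland)
Major: h_f = f(L/D)·V²/2g = 0.01358·4988·0.6107 = 41.37 m
Minor: ΣK = 25.3; h_m = ΣK·V²/2g = 15.46 m
Total H_L = 41.37 + 15.46 = 56.83 m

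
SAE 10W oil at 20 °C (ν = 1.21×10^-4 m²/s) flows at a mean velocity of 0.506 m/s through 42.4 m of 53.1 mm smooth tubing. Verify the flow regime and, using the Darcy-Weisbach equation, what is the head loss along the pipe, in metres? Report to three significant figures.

Re = VD/ν = 0.506·0.05310/1.21×10^-4 = 222 → laminar (Re < 2300)
f = 64/Re = 0.2882
h_f = f(L/D)V²/(2g) = 0.2882·(42.4/0.05310)·0.506²/(2·9.81) = 3.003 m

h_f ≈ 3.00 m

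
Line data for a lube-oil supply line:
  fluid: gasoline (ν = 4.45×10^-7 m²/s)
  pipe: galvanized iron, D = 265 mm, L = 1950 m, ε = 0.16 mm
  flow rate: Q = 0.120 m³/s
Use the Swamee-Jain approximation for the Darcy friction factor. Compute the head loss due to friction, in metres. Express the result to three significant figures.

V = 4Q/(πD²) = 4·0.120/(π·0.265²) = 2.176 m/s
Re = VD/ν = 2.176·0.265/4.45×10^-7 = 1.30×10^6 → turbulent
ε/D = 0.16/265 = 6.04×10^-4
Swamee-Jain: f = 0.01786
h_f = f(L/D)V²/(2g) = 0.01786·(1950/0.265)·2.176²/(2·9.81) = 31.70 m

h_f ≈ 31.7 m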